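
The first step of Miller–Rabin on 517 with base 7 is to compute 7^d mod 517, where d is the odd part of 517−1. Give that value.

316

517 − 1 = 516 = 2^2 · 129, so d = 129.
7^1 ≡ 7 (mod 517)
7^2 ≡ 7^2 = 49 ≡ 49 (mod 517)
7^4 ≡ 49^2 = 2401 ≡ 333 (mod 517)
7^8 ≡ 333^2 = 110889 ≡ 251 (mod 517)
7^16 ≡ 251^2 = 63001 ≡ 444 (mod 517)
7^32 ≡ 444^2 = 197136 ≡ 159 (mod 517)
7^64 ≡ 159^2 = 25281 ≡ 465 (mod 517)
7^128 ≡ 465^2 = 216225 ≡ 119 (mod 517)
129 = 128 + 1 in binary powers of 2.
So 7^129 ≡ 119 · 7 ≡ 316 (mod 517).
Squaring chain: 316 → 75; never reaches −1, so base 7 is a Miller–Rabin witness that 517 is composite.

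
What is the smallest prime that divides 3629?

3629 is odd.
Digit sum 20, not divisible by 3.
Ends in 9: not divisible by 5.
7: 3629 = 7·518 + 3
11: 3629 = 11·329 + 10
13: 3629 = 13·279 + 2
17: 3629 = 17·213 + 8
19: 3629 = 19·191

19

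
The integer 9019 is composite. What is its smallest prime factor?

9019 is odd.
Digit sum 19, not divisible by 3.
Ends in 9: not divisible by 5.
7: 9019 = 7·1288 + 3
11: 9019 = 11·819 + 10
13: 9019 = 13·693 + 10
17: 9019 = 17·530 + 9
19: 9019 = 19·474 + 13
23: 9019 = 23·392 + 3
29: 9019 = 29·311

29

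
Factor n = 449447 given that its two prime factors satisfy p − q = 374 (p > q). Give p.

883

Since p = q + 374, we have 449447 = q(q + 374), so q² + 374q − 449447 = 0.
Discriminant: 374² + 4·449447 = 139876 + 1797788 = 1937664; √1937664 = 1392.
q = (−374 + 1392)/2 = 509, and p = q + 374 = 883.
Check: 509 · 883 = 449447.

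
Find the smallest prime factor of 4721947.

59

4721947 is odd.
Digit sum 34, not divisible by 3.
Ends in 7: not divisible by 5.
7: 4721947 = 7·674563 + 6
11: 4721947 = 11·429267 + 10
13: 4721947 = 13·363226 + 9
17: 4721947 = 17·277761 + 10
19: 4721947 = 19·248523 + 10
23: 4721947 = 23·205302 + 1
29: 4721947 = 29·162825 + 22
31: 4721947 = 31·152320 + 27
37: 4721947 = 37·127620 + 7
41: 4721947 = 41·115169 + 18
43: 4721947 = 43·109812 + 31
47: 4721947 = 47·100466 + 45
53: 4721947 = 53·89093 + 18
59: 4721947 = 59·80033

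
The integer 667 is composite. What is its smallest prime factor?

667 is odd.
Digit sum 19, not divisible by 3.
Ends in 7: not divisible by 5.
7: 667 = 7·95 + 2
11: 667 = 11·60 + 7
13: 667 = 13·51 + 4
17: 667 = 17·39 + 4
19: 667 = 19·35 + 2
23: 667 = 23·29

23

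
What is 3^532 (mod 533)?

81

3^1 ≡ 3 (mod 533)
3^2 ≡ 3^2 = 9 ≡ 9 (mod 533)
3^4 ≡ 9^2 = 81 ≡ 81 (mod 533)
3^8 ≡ 81^2 = 6561 ≡ 165 (mod 533)
3^16 ≡ 165^2 = 27225 ≡ 42 (mod 533)
3^32 ≡ 42^2 = 1764 ≡ 165 (mod 533)
3^64 ≡ 165^2 = 27225 ≡ 42 (mod 533)
3^128 ≡ 42^2 = 1764 ≡ 165 (mod 533)
3^256 ≡ 165^2 = 27225 ≡ 42 (mod 533)
3^512 ≡ 42^2 = 1764 ≡ 165 (mod 533)
532 = 512 + 16 + 4 in binary powers of 2.
So 3^532 ≡ 165 · 42 · 81 ≡ 81 (mod 533).
Since 81 ≠ 1, base 3 is a Fermat witness: 533 is composite.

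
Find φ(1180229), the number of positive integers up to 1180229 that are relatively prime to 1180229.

Factor: 1180229 = 89^2 · 149.
φ(1180229) = 89^1·(89−1) · (149−1) = 7832 · 148 = 1159136.

1159136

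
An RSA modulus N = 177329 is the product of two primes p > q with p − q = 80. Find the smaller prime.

Since p = q + 80, we have 177329 = q(q + 80), so q² + 80q − 177329 = 0.
Discriminant: 80² + 4·177329 = 6400 + 709316 = 715716; √715716 = 846.
q = (−80 + 846)/2 = 383, and p = q + 80 = 463.
Check: 383 · 463 = 177329.

383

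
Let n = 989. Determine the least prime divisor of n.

23

989 is odd.
Digit sum 26, not divisible by 3.
Ends in 9: not divisible by 5.
7: 989 = 7·141 + 2
11: 989 = 11·89 + 10
13: 989 = 13·76 + 1
17: 989 = 17·58 + 3
19: 989 = 19·52 + 1
23: 989 = 23·43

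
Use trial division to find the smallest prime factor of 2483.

2483 is odd.
Digit sum 17, not divisible by 3.
Ends in 3: not divisible by 5.
7: 2483 = 7·354 + 5
11: 2483 = 11·225 + 8
13: 2483 = 13·191

13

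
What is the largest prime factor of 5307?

5307 = 3 · 1769
1769 = 29 · 61
61 is prime.
So 5307 = 3 · 29 · 61; the largest prime factor is 61.

61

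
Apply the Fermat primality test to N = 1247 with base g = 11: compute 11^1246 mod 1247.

11^1 ≡ 11 (mod 1247)
11^2 ≡ 11^2 = 121 ≡ 121 (mod 1247)
11^4 ≡ 121^2 = 14641 ≡ 924 (mod 1247)
11^8 ≡ 924^2 = 853776 ≡ 828 (mod 1247)
11^16 ≡ 828^2 = 685584 ≡ 981 (mod 1247)
11^32 ≡ 981^2 = 962361 ≡ 924 (mod 1247)
11^64 ≡ 924^2 = 853776 ≡ 828 (mod 1247)
11^128 ≡ 828^2 = 685584 ≡ 981 (mod 1247)
11^256 ≡ 981^2 = 962361 ≡ 924 (mod 1247)
11^512 ≡ 924^2 = 853776 ≡ 828 (mod 1247)
11^1024 ≡ 828^2 = 685584 ≡ 981 (mod 1247)
1246 = 1024 + 128 + 64 + 16 + 8 + 4 + 2 in binary powers of 2.
So 11^1246 ≡ 981 · 981 · 828 · 981 · 828 · 924 · 121 ≡ 173 (mod 1247).
Since 173 ≠ 1, base 11 is a Fermat witness: 1247 is composite.

173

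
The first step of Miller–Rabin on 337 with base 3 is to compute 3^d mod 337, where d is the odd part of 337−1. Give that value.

337 − 1 = 336 = 2^4 · 21, so d = 21.
3^1 ≡ 3 (mod 337)
3^2 ≡ 3^2 = 9 ≡ 9 (mod 337)
3^4 ≡ 9^2 = 81 ≡ 81 (mod 337)
3^8 ≡ 81^2 = 6561 ≡ 158 (mod 337)
3^16 ≡ 158^2 = 24964 ≡ 26 (mod 337)
21 = 16 + 4 + 1 in binary powers of 2.
So 3^21 ≡ 26 · 81 · 3 ≡ 252 (mod 337).
Squaring chain: 252 → 148 → 336 → 1; reaches −1, so base 3 does not prove 337 composite.

252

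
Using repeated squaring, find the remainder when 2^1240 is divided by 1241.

2^1 ≡ 2 (mod 1241)
2^2 ≡ 2^2 = 4 ≡ 4 (mod 1241)
2^4 ≡ 4^2 = 16 ≡ 16 (mod 1241)
2^8 ≡ 16^2 = 256 ≡ 256 (mod 1241)
2^16 ≡ 256^2 = 65536 ≡ 1004 (mod 1241)
2^32 ≡ 1004^2 = 1008016 ≡ 324 (mod 1241)
2^64 ≡ 324^2 = 104976 ≡ 732 (mod 1241)
2^128 ≡ 732^2 = 535824 ≡ 953 (mod 1241)
2^256 ≡ 953^2 = 908209 ≡ 1038 (mod 1241)
2^512 ≡ 1038^2 = 1077444 ≡ 256 (mod 1241)
2^1024 ≡ 256^2 = 65536 ≡ 1004 (mod 1241)
1240 = 1024 + 128 + 64 + 16 + 8 in binary powers of 2.
So 2^1240 ≡ 1004 · 953 · 732 · 1004 · 256 ≡ 1004 (mod 1241).
Since 1004 ≠ 1, base 2 is a Fermat witness: 1241 is composite.

1004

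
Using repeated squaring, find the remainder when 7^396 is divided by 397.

7^1 ≡ 7 (mod 397)
7^2 ≡ 7^2 = 49 ≡ 49 (mod 397)
7^4 ≡ 49^2 = 2401 ≡ 19 (mod 397)
7^8 ≡ 19^2 = 361 ≡ 361 (mod 397)
7^16 ≡ 361^2 = 130321 ≡ 105 (mod 397)
7^32 ≡ 105^2 = 11025 ≡ 306 (mod 397)
7^64 ≡ 306^2 = 93636 ≡ 341 (mod 397)
7^128 ≡ 341^2 = 116281 ≡ 357 (mod 397)
7^256 ≡ 357^2 = 127449 ≡ 12 (mod 397)
396 = 256 + 128 + 8 + 4 in binary powers of 2.
So 7^396 ≡ 12 · 357 · 361 · 19 ≡ 1 (mod 397).
Since the result is 1, base 7 gives no evidence that 397 is composite.

1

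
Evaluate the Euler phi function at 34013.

Factor: 34013 = 7 · 43 · 113.
φ(34013) = (7−1) · (43−1) · (113−1) = 6 · 42 · 112 = 28224.

28224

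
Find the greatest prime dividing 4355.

4355 = 5 · 871
871 = 13 · 67
67 is prime.
So 4355 = 5 · 13 · 67; the largest prime factor is 67.

67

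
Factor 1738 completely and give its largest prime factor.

79

1738 = 2 · 869
869 = 11 · 79
79 is prime.
So 1738 = 2 · 11 · 79; the largest prime factor is 79.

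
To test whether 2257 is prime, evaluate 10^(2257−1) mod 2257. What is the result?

1925

10^1 ≡ 10 (mod 2257)
10^2 ≡ 10^2 = 100 ≡ 100 (mod 2257)
10^4 ≡ 100^2 = 10000 ≡ 972 (mod 2257)
10^8 ≡ 972^2 = 944784 ≡ 1358 (mod 2257)
10^16 ≡ 1358^2 = 1844164 ≡ 195 (mod 2257)
10^32 ≡ 195^2 = 38025 ≡ 1913 (mod 2257)
10^64 ≡ 1913^2 = 3659569 ≡ 972 (mod 2257)
10^128 ≡ 972^2 = 944784 ≡ 1358 (mod 2257)
10^256 ≡ 1358^2 = 1844164 ≡ 195 (mod 2257)
10^512 ≡ 195^2 = 38025 ≡ 1913 (mod 2257)
10^1024 ≡ 1913^2 = 3659569 ≡ 972 (mod 2257)
10^2048 ≡ 972^2 = 944784 ≡ 1358 (mod 2257)
2256 = 2048 + 128 + 64 + 16 in binary powers of 2.
So 10^2256 ≡ 1358 · 1358 · 972 · 195 ≡ 1925 (mod 2257).
Since 1925 ≠ 1, base 10 is a Fermat witness: 2257 is composite.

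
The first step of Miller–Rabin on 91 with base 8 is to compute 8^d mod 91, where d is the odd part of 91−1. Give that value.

91 − 1 = 90 = 2^1 · 45, so d = 45.
8^1 ≡ 8 (mod 91)
8^2 ≡ 8^2 = 64 ≡ 64 (mod 91)
8^4 ≡ 64^2 = 4096 ≡ 1 (mod 91)
8^8 ≡ 1^2 = 1 ≡ 1 (mod 91)
8^16 ≡ 1^2 = 1 ≡ 1 (mod 91)
8^32 ≡ 1^2 = 1 ≡ 1 (mod 91)
45 = 32 + 8 + 4 + 1 in binary powers of 2.
So 8^45 ≡ 1 · 1 · 1 · 8 ≡ 8 (mod 91).
Squaring chain: 8; never reaches −1, so base 8 is a Miller–Rabin witness that 91 is composite.

8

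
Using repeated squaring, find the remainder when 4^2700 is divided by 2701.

4^1 ≡ 4 (mod 2701)
4^2 ≡ 4^2 = 16 ≡ 16 (mod 2701)
4^4 ≡ 16^2 = 256 ≡ 256 (mod 2701)
4^8 ≡ 256^2 = 65536 ≡ 712 (mod 2701)
4^16 ≡ 712^2 = 506944 ≡ 1857 (mod 2701)
4^32 ≡ 1857^2 = 3448449 ≡ 1973 (mod 2701)
4^64 ≡ 1973^2 = 3892729 ≡ 588 (mod 2701)
4^128 ≡ 588^2 = 345744 ≡ 16 (mod 2701)
4^256 ≡ 16^2 = 256 ≡ 256 (mod 2701)
4^512 ≡ 256^2 = 65536 ≡ 712 (mod 2701)
4^1024 ≡ 712^2 = 506944 ≡ 1857 (mod 2701)
4^2048 ≡ 1857^2 = 3448449 ≡ 1973 (mod 2701)
2700 = 2048 + 512 + 128 + 8 + 4 in binary powers of 2.
So 4^2700 ≡ 1973 · 712 · 16 · 712 · 256 ≡ 1 (mod 2701).
Since the result is 1, base 4 gives no evidence that 2701 is composite.

1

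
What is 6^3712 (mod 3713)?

1225

6^1 ≡ 6 (mod 3713)
6^2 ≡ 6^2 = 36 ≡ 36 (mod 3713)
6^4 ≡ 36^2 = 1296 ≡ 1296 (mod 3713)
6^8 ≡ 1296^2 = 1679616 ≡ 1340 (mod 3713)
6^16 ≡ 1340^2 = 1795600 ≡ 2221 (mod 3713)
6^32 ≡ 2221^2 = 4932841 ≡ 1977 (mod 3713)
6^64 ≡ 1977^2 = 3908529 ≡ 2453 (mod 3713)
6^128 ≡ 2453^2 = 6017209 ≡ 2149 (mod 3713)
6^256 ≡ 2149^2 = 4618201 ≡ 2942 (mod 3713)
6^512 ≡ 2942^2 = 8655364 ≡ 361 (mod 3713)
6^1024 ≡ 361^2 = 130321 ≡ 366 (mod 3713)
6^2048 ≡ 366^2 = 133956 ≡ 288 (mod 3713)
3712 = 2048 + 1024 + 512 + 128 in binary powers of 2.
So 6^3712 ≡ 288 · 366 · 361 · 2149 ≡ 1225 (mod 3713).
Since 1225 ≠ 1, base 6 is a Fermat witness: 3713 is composite.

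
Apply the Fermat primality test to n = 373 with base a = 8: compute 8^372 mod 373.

8^1 ≡ 8 (mod 373)
8^2 ≡ 8^2 = 64 ≡ 64 (mod 373)
8^4 ≡ 64^2 = 4096 ≡ 366 (mod 373)
8^8 ≡ 366^2 = 133956 ≡ 49 (mod 373)
8^16 ≡ 49^2 = 2401 ≡ 163 (mod 373)
8^32 ≡ 163^2 = 26569 ≡ 86 (mod 373)
8^64 ≡ 86^2 = 7396 ≡ 309 (mod 373)
8^128 ≡ 309^2 = 95481 ≡ 366 (mod 373)
8^256 ≡ 366^2 = 133956 ≡ 49 (mod 373)
372 = 256 + 64 + 32 + 16 + 4 in binary powers of 2.
So 8^372 ≡ 49 · 309 · 86 · 163 · 366 ≡ 1 (mod 373).
Since the result is 1, base 8 gives no evidence that 373 is composite.

1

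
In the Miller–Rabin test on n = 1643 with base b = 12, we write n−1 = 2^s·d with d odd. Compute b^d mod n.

610

1643 − 1 = 1642 = 2^1 · 821, so d = 821.
12^1 ≡ 12 (mod 1643)
12^2 ≡ 12^2 = 144 ≡ 144 (mod 1643)
12^4 ≡ 144^2 = 20736 ≡ 1020 (mod 1643)
12^8 ≡ 1020^2 = 1040400 ≡ 381 (mod 1643)
12^16 ≡ 381^2 = 145161 ≡ 577 (mod 1643)
12^32 ≡ 577^2 = 332929 ≡ 1043 (mod 1643)
12^64 ≡ 1043^2 = 1087849 ≡ 183 (mod 1643)
12^128 ≡ 183^2 = 33489 ≡ 629 (mod 1643)
12^256 ≡ 629^2 = 395641 ≡ 1321 (mod 1643)
12^512 ≡ 1321^2 = 1745041 ≡ 175 (mod 1643)
821 = 512 + 256 + 32 + 16 + 4 + 1 in binary powers of 2.
So 12^821 ≡ 175 · 1321 · 1043 · 577 · 1020 · 12 ≡ 610 (mod 1643).
Squaring chain: 610; never reaches −1, so base 12 is a Miller–Rabin witness that 1643 is composite.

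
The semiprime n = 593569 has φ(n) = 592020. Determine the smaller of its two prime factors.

φ(n) = (p−1)(q−1) = n − (p+q) + 1, so p + q = 593569 − 592020 + 1 = 1550.
p and q are the roots of t² − 1550t + 593569 = 0.
Discriminant: 1550² − 4·593569 = 2402500 − 2374276 = 28224; √28224 = 168.
q = (1550 − 168)/2 = 691, p = (1550 + 168)/2 = 859.
Check: 691 · 859 = 593569.

691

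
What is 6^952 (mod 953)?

1

6^1 ≡ 6 (mod 953)
6^2 ≡ 6^2 = 36 ≡ 36 (mod 953)
6^4 ≡ 36^2 = 1296 ≡ 343 (mod 953)
6^8 ≡ 343^2 = 117649 ≡ 430 (mod 953)
6^16 ≡ 430^2 = 184900 ≡ 18 (mod 953)
6^32 ≡ 18^2 = 324 ≡ 324 (mod 953)
6^64 ≡ 324^2 = 104976 ≡ 146 (mod 953)
6^128 ≡ 146^2 = 21316 ≡ 350 (mod 953)
6^256 ≡ 350^2 = 122500 ≡ 516 (mod 953)
6^512 ≡ 516^2 = 266256 ≡ 369 (mod 953)
952 = 512 + 256 + 128 + 32 + 16 + 8 in binary powers of 2.
So 6^952 ≡ 369 · 516 · 350 · 324 · 18 · 430 ≡ 1 (mod 953).
Since the result is 1, base 6 gives no evidence that 953 is composite.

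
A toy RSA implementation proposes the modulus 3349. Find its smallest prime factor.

3349 is odd.
Digit sum 19, not divisible by 3.
Ends in 9: not divisible by 5.
7: 3349 = 7·478 + 3
11: 3349 = 11·304 + 5
13: 3349 = 13·257 + 8
17: 3349 = 17·197

17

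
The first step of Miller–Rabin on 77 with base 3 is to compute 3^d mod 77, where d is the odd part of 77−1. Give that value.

77 − 1 = 76 = 2^2 · 19, so d = 19.
3^1 ≡ 3 (mod 77)
3^2 ≡ 3^2 = 9 ≡ 9 (mod 77)
3^4 ≡ 9^2 = 81 ≡ 4 (mod 77)
3^8 ≡ 4^2 = 16 ≡ 16 (mod 77)
3^16 ≡ 16^2 = 256 ≡ 25 (mod 77)
19 = 16 + 2 + 1 in binary powers of 2.
So 3^19 ≡ 25 · 9 · 3 ≡ 59 (mod 77).
Squaring chain: 59 → 16; never reaches −1, so base 3 is a Miller–Rabin witness that 77 is composite.

59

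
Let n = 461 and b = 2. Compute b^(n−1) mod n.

2^1 ≡ 2 (mod 461)
2^2 ≡ 2^2 = 4 ≡ 4 (mod 461)
2^4 ≡ 4^2 = 16 ≡ 16 (mod 461)
2^8 ≡ 16^2 = 256 ≡ 256 (mod 461)
2^16 ≡ 256^2 = 65536 ≡ 74 (mod 461)
2^32 ≡ 74^2 = 5476 ≡ 405 (mod 461)
2^64 ≡ 405^2 = 164025 ≡ 370 (mod 461)
2^128 ≡ 370^2 = 136900 ≡ 444 (mod 461)
2^256 ≡ 444^2 = 197136 ≡ 289 (mod 461)
460 = 256 + 128 + 64 + 8 + 4 in binary powers of 2.
So 2^460 ≡ 289 · 444 · 370 · 256 · 16 ≡ 1 (mod 461).
Since the result is 1, base 2 gives no evidence that 461 is composite.

1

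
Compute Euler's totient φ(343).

Factor: 343 = 7^3.
φ(343) = 7^2·(7−1) = 294.

294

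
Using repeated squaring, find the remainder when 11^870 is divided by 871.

11^1 ≡ 11 (mod 871)
11^2 ≡ 11^2 = 121 ≡ 121 (mod 871)
11^4 ≡ 121^2 = 14641 ≡ 705 (mod 871)
11^8 ≡ 705^2 = 497025 ≡ 555 (mod 871)
11^16 ≡ 555^2 = 308025 ≡ 562 (mod 871)
11^32 ≡ 562^2 = 315844 ≡ 542 (mod 871)
11^64 ≡ 542^2 = 293764 ≡ 237 (mod 871)
11^128 ≡ 237^2 = 56169 ≡ 425 (mod 871)
11^256 ≡ 425^2 = 180625 ≡ 328 (mod 871)
11^512 ≡ 328^2 = 107584 ≡ 451 (mod 871)
870 = 512 + 256 + 64 + 32 + 4 + 2 in binary powers of 2.
So 11^870 ≡ 451 · 328 · 237 · 542 · 705 · 121 ≡ 129 (mod 871).
Since 129 ≠ 1, base 11 is a Fermat witness: 871 is composite.

129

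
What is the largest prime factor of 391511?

391511 = 53 · 7387
7387 = 83 · 89
89 is prime.
So 391511 = 53 · 83 · 89; the largest prime factor is 89.

89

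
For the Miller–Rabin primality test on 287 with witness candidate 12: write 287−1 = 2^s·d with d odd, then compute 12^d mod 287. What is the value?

287 − 1 = 286 = 2^1 · 143, so d = 143.
12^1 ≡ 12 (mod 287)
12^2 ≡ 12^2 = 144 ≡ 144 (mod 287)
12^4 ≡ 144^2 = 20736 ≡ 72 (mod 287)
12^8 ≡ 72^2 = 5184 ≡ 18 (mod 287)
12^16 ≡ 18^2 = 324 ≡ 37 (mod 287)
12^32 ≡ 37^2 = 1369 ≡ 221 (mod 287)
12^64 ≡ 221^2 = 48841 ≡ 51 (mod 287)
12^128 ≡ 51^2 = 2601 ≡ 18 (mod 287)
143 = 128 + 8 + 4 + 2 + 1 in binary powers of 2.
So 12^143 ≡ 18 · 18 · 72 · 144 · 12 ≡ 199 (mod 287).
Squaring chain: 199; never reaches −1, so base 12 is a Miller–Rabin witness that 287 is composite.

199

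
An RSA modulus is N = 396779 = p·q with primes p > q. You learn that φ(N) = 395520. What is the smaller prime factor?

619

φ(n) = (p−1)(q−1) = n − (p+q) + 1, so p + q = 396779 − 395520 + 1 = 1260.
p and q are the roots of t² − 1260t + 396779 = 0.
Discriminant: 1260² − 4·396779 = 1587600 − 1587116 = 484; √484 = 22.
q = (1260 − 22)/2 = 619, p = (1260 + 22)/2 = 641.
Check: 619 · 641 = 396779.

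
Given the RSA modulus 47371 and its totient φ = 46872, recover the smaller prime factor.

φ(n) = (p−1)(q−1) = n − (p+q) + 1, so p + q = 47371 − 46872 + 1 = 500.
p and q are the roots of t² − 500t + 47371 = 0.
Discriminant: 500² − 4·47371 = 250000 − 189484 = 60516; √60516 = 246.
q = (500 − 246)/2 = 127, p = (500 + 246)/2 = 373.
Check: 127 · 373 = 47371.

127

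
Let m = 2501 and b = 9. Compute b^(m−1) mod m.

1

9^1 ≡ 9 (mod 2501)
9^2 ≡ 9^2 = 81 ≡ 81 (mod 2501)
9^4 ≡ 81^2 = 6561 ≡ 1559 (mod 2501)
9^8 ≡ 1559^2 = 2430481 ≡ 2010 (mod 2501)
9^16 ≡ 2010^2 = 4040100 ≡ 985 (mod 2501)
9^32 ≡ 985^2 = 970225 ≡ 2338 (mod 2501)
9^64 ≡ 2338^2 = 5466244 ≡ 1559 (mod 2501)
9^128 ≡ 1559^2 = 2430481 ≡ 2010 (mod 2501)
9^256 ≡ 2010^2 = 4040100 ≡ 985 (mod 2501)
9^512 ≡ 985^2 = 970225 ≡ 2338 (mod 2501)
9^1024 ≡ 2338^2 = 5466244 ≡ 1559 (mod 2501)
9^2048 ≡ 1559^2 = 2430481 ≡ 2010 (mod 2501)
2500 = 2048 + 256 + 128 + 64 + 4 in binary powers of 2.
So 9^2500 ≡ 2010 · 985 · 2010 · 1559 · 1559 ≡ 1 (mod 2501).
Since the result is 1, base 9 gives no evidence that 2501 is composite.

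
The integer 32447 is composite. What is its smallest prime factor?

71

32447 is odd.
Digit sum 20, not divisible by 3.
Ends in 7: not divisible by 5.
7: 32447 = 7·4635 + 2
11: 32447 = 11·2949 + 8
13: 32447 = 13·2495 + 12
17: 32447 = 17·1908 + 11
19: 32447 = 19·1707 + 14
23: 32447 = 23·1410 + 17
29: 32447 = 29·1118 + 25
31: 32447 = 31·1046 + 21
37: 32447 = 37·876 + 35
41: 32447 = 41·791 + 16
43: 32447 = 43·754 + 25
47: 32447 = 47·690 + 17
53: 32447 = 53·612 + 11
59: 32447 = 59·549 + 56
61: 32447 = 61·531 + 56
67: 32447 = 67·484 + 19
71: 32447 = 71·457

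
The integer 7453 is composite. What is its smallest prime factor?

7453 is odd.
Digit sum 19, not divisible by 3.
Ends in 3: not divisible by 5.
7: 7453 = 7·1064 + 5
11: 7453 = 11·677 + 6
13: 7453 = 13·573 + 4
17: 7453 = 17·438 + 7
19: 7453 = 19·392 + 5
23: 7453 = 23·324 + 1
29: 7453 = 29·257

29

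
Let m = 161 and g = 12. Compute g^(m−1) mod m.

12^1 ≡ 12 (mod 161)
12^2 ≡ 12^2 = 144 ≡ 144 (mod 161)
12^4 ≡ 144^2 = 20736 ≡ 128 (mod 161)
12^8 ≡ 128^2 = 16384 ≡ 123 (mod 161)
12^16 ≡ 123^2 = 15129 ≡ 156 (mod 161)
12^32 ≡ 156^2 = 24336 ≡ 25 (mod 161)
12^64 ≡ 25^2 = 625 ≡ 142 (mod 161)
12^128 ≡ 142^2 = 20164 ≡ 39 (mod 161)
160 = 128 + 32 in binary powers of 2.
So 12^160 ≡ 39 · 25 ≡ 9 (mod 161).
Since 9 ≠ 1, base 12 is a Fermat witness: 161 is composite.

9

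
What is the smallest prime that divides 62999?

73

62999 is odd.
Digit sum 35, not divisible by 3.
Ends in 9: not divisible by 5.
7: 62999 = 7·8999 + 6
11: 62999 = 11·5727 + 2
13: 62999 = 13·4846 + 1
17: 62999 = 17·3705 + 14
19: 62999 = 19·3315 + 14
23: 62999 = 23·2739 + 2
29: 62999 = 29·2172 + 11
31: 62999 = 31·2032 + 7
37: 62999 = 37·1702 + 25
41: 62999 = 41·1536 + 23
43: 62999 = 43·1465 + 4
47: 62999 = 47·1340 + 19
53: 62999 = 53·1188 + 35
59: 62999 = 59·1067 + 46
61: 62999 = 61·1032 + 47
67: 62999 = 67·940 + 19
71: 62999 = 71·887 + 22
73: 62999 = 73·863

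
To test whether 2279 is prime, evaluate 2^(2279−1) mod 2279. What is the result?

2^1 ≡ 2 (mod 2279)
2^2 ≡ 2^2 = 4 ≡ 4 (mod 2279)
2^4 ≡ 4^2 = 16 ≡ 16 (mod 2279)
2^8 ≡ 16^2 = 256 ≡ 256 (mod 2279)
2^16 ≡ 256^2 = 65536 ≡ 1724 (mod 2279)
2^32 ≡ 1724^2 = 2972176 ≡ 360 (mod 2279)
2^64 ≡ 360^2 = 129600 ≡ 1976 (mod 2279)
2^128 ≡ 1976^2 = 3904576 ≡ 649 (mod 2279)
2^256 ≡ 649^2 = 421201 ≡ 1865 (mod 2279)
2^512 ≡ 1865^2 = 3478225 ≡ 471 (mod 2279)
2^1024 ≡ 471^2 = 221841 ≡ 778 (mod 2279)
2^2048 ≡ 778^2 = 605284 ≡ 1349 (mod 2279)
2278 = 2048 + 128 + 64 + 32 + 4 + 2 in binary powers of 2.
So 2^2278 ≡ 1349 · 649 · 1976 · 360 · 16 · 4 ≡ 78 (mod 2279).
Since 78 ≠ 1, base 2 is a Fermat witness: 2279 is composite.

78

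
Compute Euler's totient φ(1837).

Factor: 1837 = 11 · 167.
φ(1837) = (11−1) · (167−1) = 10 · 166 = 1660.

1660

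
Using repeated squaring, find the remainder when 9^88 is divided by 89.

9^1 ≡ 9 (mod 89)
9^2 ≡ 9^2 = 81 ≡ 81 (mod 89)
9^4 ≡ 81^2 = 6561 ≡ 64 (mod 89)
9^8 ≡ 64^2 = 4096 ≡ 2 (mod 89)
9^16 ≡ 2^2 = 4 ≡ 4 (mod 89)
9^32 ≡ 4^2 = 16 ≡ 16 (mod 89)
9^64 ≡ 16^2 = 256 ≡ 78 (mod 89)
88 = 64 + 16 + 8 in binary powers of 2.
So 9^88 ≡ 78 · 4 · 2 ≡ 1 (mod 89).
Since the result is 1, base 9 gives no evidence that 89 is composite.

1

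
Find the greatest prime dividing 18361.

61

18361 = 7 · 2623
2623 = 43 · 61
61 is prime.
So 18361 = 7 · 43 · 61; the largest prime factor is 61.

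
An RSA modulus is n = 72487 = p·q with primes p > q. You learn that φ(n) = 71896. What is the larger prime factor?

419

φ(n) = (p−1)(q−1) = n − (p+q) + 1, so p + q = 72487 − 71896 + 1 = 592.
p and q are the roots of t² − 592t + 72487 = 0.
Discriminant: 592² − 4·72487 = 350464 − 289948 = 60516; √60516 = 246.
q = (592 − 246)/2 = 173, p = (592 + 246)/2 = 419.
Check: 173 · 419 = 72487.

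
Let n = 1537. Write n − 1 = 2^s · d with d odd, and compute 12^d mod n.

1537 − 1 = 1536 = 2^9 · 3, so d = 3.
12^1 ≡ 12 (mod 1537)
12^2 ≡ 12^2 = 144 ≡ 144 (mod 1537)
3 = 2 + 1 in binary powers of 2.
So 12^3 ≡ 144 · 12 ≡ 191 (mod 1537).
Squaring chain: 191 → 1130 → 1190 → 523 → 1480 → 175 → 1422 → 929 → 784; never reaches −1, so base 12 is a Miller–Rabin witness that 1537 is composite.

191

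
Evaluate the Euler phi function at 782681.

Factor: 782681 = 29 · 137 · 197.
φ(782681) = (29−1) · (137−1) · (197−1) = 28 · 136 · 196 = 746368.

746368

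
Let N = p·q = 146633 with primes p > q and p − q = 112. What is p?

443

Since p = q + 112, we have 146633 = q(q + 112), so q² + 112q − 146633 = 0.
Discriminant: 112² + 4·146633 = 12544 + 586532 = 599076; √599076 = 774.
q = (−112 + 774)/2 = 331, and p = q + 112 = 443.
Check: 331 · 443 = 146633.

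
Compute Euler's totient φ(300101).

Factor: 300101 = 17 · 127 · 139.
φ(300101) = (17−1) · (127−1) · (139−1) = 16 · 126 · 138 = 278208.

278208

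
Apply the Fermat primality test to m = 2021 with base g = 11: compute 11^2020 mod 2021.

1741

11^1 ≡ 11 (mod 2021)
11^2 ≡ 11^2 = 121 ≡ 121 (mod 2021)
11^4 ≡ 121^2 = 14641 ≡ 494 (mod 2021)
11^8 ≡ 494^2 = 244036 ≡ 1516 (mod 2021)
11^16 ≡ 1516^2 = 2298256 ≡ 379 (mod 2021)
11^32 ≡ 379^2 = 143641 ≡ 150 (mod 2021)
11^64 ≡ 150^2 = 22500 ≡ 269 (mod 2021)
11^128 ≡ 269^2 = 72361 ≡ 1626 (mod 2021)
11^256 ≡ 1626^2 = 2643876 ≡ 408 (mod 2021)
11^512 ≡ 408^2 = 166464 ≡ 742 (mod 2021)
11^1024 ≡ 742^2 = 550564 ≡ 852 (mod 2021)
2020 = 1024 + 512 + 256 + 128 + 64 + 32 + 4 in binary powers of 2.
So 11^2020 ≡ 852 · 742 · 408 · 1626 · 269 · 150 · 494 ≡ 1741 (mod 2021).
Since 1741 ≠ 1, base 11 is a Fermat witness: 2021 is composite.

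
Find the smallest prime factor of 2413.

2413 is odd.
Digit sum 10, not divisible by 3.
Ends in 3: not divisible by 5.
7: 2413 = 7·344 + 5
11: 2413 = 11·219 + 4
13: 2413 = 13·185 + 8
17: 2413 = 17·141 + 16
19: 2413 = 19·127

19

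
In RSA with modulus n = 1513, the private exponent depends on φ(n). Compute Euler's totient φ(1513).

1408

Factor: 1513 = 17 · 89.
φ(1513) = (17−1) · (89−1) = 16 · 88 = 1408.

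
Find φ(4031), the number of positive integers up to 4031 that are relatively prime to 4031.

Factor: 4031 = 29 · 139.
φ(4031) = (29−1) · (139−1) = 28 · 138 = 3864.

3864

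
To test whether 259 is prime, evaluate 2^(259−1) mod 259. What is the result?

64

2^1 ≡ 2 (mod 259)
2^2 ≡ 2^2 = 4 ≡ 4 (mod 259)
2^4 ≡ 4^2 = 16 ≡ 16 (mod 259)
2^8 ≡ 16^2 = 256 ≡ 256 (mod 259)
2^16 ≡ 256^2 = 65536 ≡ 9 (mod 259)
2^32 ≡ 9^2 = 81 ≡ 81 (mod 259)
2^64 ≡ 81^2 = 6561 ≡ 86 (mod 259)
2^128 ≡ 86^2 = 7396 ≡ 144 (mod 259)
2^256 ≡ 144^2 = 20736 ≡ 16 (mod 259)
258 = 256 + 2 in binary powers of 2.
So 2^258 ≡ 16 · 4 ≡ 64 (mod 259).
Since 64 ≠ 1, base 2 is a Fermat witness: 259 is composite.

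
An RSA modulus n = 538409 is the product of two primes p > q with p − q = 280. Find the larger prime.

Since p = q + 280, we have 538409 = q(q + 280), so q² + 280q − 538409 = 0.
Discriminant: 280² + 4·538409 = 78400 + 2153636 = 2232036; √2232036 = 1494.
q = (−280 + 1494)/2 = 607, and p = q + 280 = 887.
Check: 607 · 887 = 538409.

887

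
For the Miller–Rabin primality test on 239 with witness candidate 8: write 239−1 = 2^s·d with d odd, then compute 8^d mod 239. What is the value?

239 − 1 = 238 = 2^1 · 119, so d = 119.
8^1 ≡ 8 (mod 239)
8^2 ≡ 8^2 = 64 ≡ 64 (mod 239)
8^4 ≡ 64^2 = 4096 ≡ 33 (mod 239)
8^8 ≡ 33^2 = 1089 ≡ 133 (mod 239)
8^16 ≡ 133^2 = 17689 ≡ 3 (mod 239)
8^32 ≡ 3^2 = 9 ≡ 9 (mod 239)
8^64 ≡ 9^2 = 81 ≡ 81 (mod 239)
119 = 64 + 32 + 16 + 4 + 2 + 1 in binary powers of 2.
So 8^119 ≡ 81 · 9 · 3 · 33 · 64 · 8 ≡ 1 (mod 239).
Since 8^d ≡ 1 (mod 239), base 8 does not prove 239 composite.

1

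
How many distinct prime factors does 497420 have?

497420 = 2^2 · 124355
124355 = 5 · 24871
24871 = 7 · 3553
3553 = 11 · 323
323 = 17 · 19
497420 = 2^2 · 5 · 7 · 11 · 17 · 19, which has 6 distinct prime factors.

6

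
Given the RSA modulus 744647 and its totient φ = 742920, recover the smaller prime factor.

φ(n) = (p−1)(q−1) = n − (p+q) + 1, so p + q = 744647 − 742920 + 1 = 1728.
p and q are the roots of t² − 1728t + 744647 = 0.
Discriminant: 1728² − 4·744647 = 2985984 − 2978588 = 7396; √7396 = 86.
q = (1728 − 86)/2 = 821, p = (1728 + 86)/2 = 907.
Check: 821 · 907 = 744647.

821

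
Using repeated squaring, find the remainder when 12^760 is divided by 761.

12^1 ≡ 12 (mod 761)
12^2 ≡ 12^2 = 144 ≡ 144 (mod 761)
12^4 ≡ 144^2 = 20736 ≡ 189 (mod 761)
12^8 ≡ 189^2 = 35721 ≡ 715 (mod 761)
12^16 ≡ 715^2 = 511225 ≡ 594 (mod 761)
12^32 ≡ 594^2 = 352836 ≡ 493 (mod 761)
12^64 ≡ 493^2 = 243049 ≡ 290 (mod 761)
12^128 ≡ 290^2 = 84100 ≡ 390 (mod 761)
12^256 ≡ 390^2 = 152100 ≡ 661 (mod 761)
12^512 ≡ 661^2 = 436921 ≡ 107 (mod 761)
760 = 512 + 128 + 64 + 32 + 16 + 8 in binary powers of 2.
So 12^760 ≡ 107 · 390 · 290 · 493 · 594 · 715 ≡ 1 (mod 761).
Since the result is 1, base 12 gives no evidence that 761 is composite.

1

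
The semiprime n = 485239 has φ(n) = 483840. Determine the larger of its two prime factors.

769

φ(n) = (p−1)(q−1) = n − (p+q) + 1, so p + q = 485239 − 483840 + 1 = 1400.
p and q are the roots of t² − 1400t + 485239 = 0.
Discriminant: 1400² − 4·485239 = 1960000 − 1940956 = 19044; √19044 = 138.
q = (1400 − 138)/2 = 631, p = (1400 + 138)/2 = 769.
Check: 631 · 769 = 485239.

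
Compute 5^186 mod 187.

5^1 ≡ 5 (mod 187)
5^2 ≡ 5^2 = 25 ≡ 25 (mod 187)
5^4 ≡ 25^2 = 625 ≡ 64 (mod 187)
5^8 ≡ 64^2 = 4096 ≡ 169 (mod 187)
5^16 ≡ 169^2 = 28561 ≡ 137 (mod 187)
5^32 ≡ 137^2 = 18769 ≡ 69 (mod 187)
5^64 ≡ 69^2 = 4761 ≡ 86 (mod 187)
5^128 ≡ 86^2 = 7396 ≡ 103 (mod 187)
186 = 128 + 32 + 16 + 8 + 2 in binary powers of 2.
So 5^186 ≡ 103 · 69 · 137 · 169 · 25 ≡ 60 (mod 187).
Since 60 ≠ 1, base 5 is a Fermat witness: 187 is composite.

60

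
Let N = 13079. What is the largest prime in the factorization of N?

41

13079 = 11 · 1189
1189 = 29 · 41
41 is prime.
So 13079 = 11 · 29 · 41; the largest prime factor is 41.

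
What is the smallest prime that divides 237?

237 is odd.
Digit sum 12, divisible by 3.

3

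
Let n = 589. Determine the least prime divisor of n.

589 is odd.
Digit sum 22, not divisible by 3.
Ends in 9: not divisible by 5.
7: 589 = 7·84 + 1
11: 589 = 11·53 + 6
13: 589 = 13·45 + 4
17: 589 = 17·34 + 11
19: 589 = 19·31

19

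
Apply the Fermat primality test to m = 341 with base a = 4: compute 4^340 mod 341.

1

4^1 ≡ 4 (mod 341)
4^2 ≡ 4^2 = 16 ≡ 16 (mod 341)
4^4 ≡ 16^2 = 256 ≡ 256 (mod 341)
4^8 ≡ 256^2 = 65536 ≡ 64 (mod 341)
4^16 ≡ 64^2 = 4096 ≡ 4 (mod 341)
4^32 ≡ 4^2 = 16 ≡ 16 (mod 341)
4^64 ≡ 16^2 = 256 ≡ 256 (mod 341)
4^128 ≡ 256^2 = 65536 ≡ 64 (mod 341)
4^256 ≡ 64^2 = 4096 ≡ 4 (mod 341)
340 = 256 + 64 + 16 + 4 in binary powers of 2.
So 4^340 ≡ 4 · 256 · 4 · 256 ≡ 1 (mod 341).
Since the result is 1, base 4 gives no evidence that 341 is composite.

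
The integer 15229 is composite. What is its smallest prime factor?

15229 is odd.
Digit sum 19, not divisible by 3.
Ends in 9: not divisible by 5.
7: 15229 = 7·2175 + 4
11: 15229 = 11·1384 + 5
13: 15229 = 13·1171 + 6
17: 15229 = 17·895 + 14
19: 15229 = 19·801 + 10
23: 15229 = 23·662 + 3
29: 15229 = 29·525 + 4
31: 15229 = 31·491 + 8
37: 15229 = 37·411 + 22
41: 15229 = 41·371 + 18
43: 15229 = 43·354 + 7
47: 15229 = 47·324 + 1
53: 15229 = 53·287 + 18
59: 15229 = 59·258 + 7
61: 15229 = 61·249 + 40
67: 15229 = 67·227 + 20
71: 15229 = 71·214 + 35
73: 15229 = 73·208 + 45
79: 15229 = 79·192 + 61
83: 15229 = 83·183 + 40
89: 15229 = 89·171 + 10
97: 15229 = 97·157

97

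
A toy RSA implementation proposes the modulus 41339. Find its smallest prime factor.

67

41339 is odd.
Digit sum 20, not divisible by 3.
Ends in 9: not divisible by 5.
7: 41339 = 7·5905 + 4
11: 41339 = 11·3758 + 1
13: 41339 = 13·3179 + 12
17: 41339 = 17·2431 + 12
19: 41339 = 19·2175 + 14
23: 41339 = 23·1797 + 8
29: 41339 = 29·1425 + 14
31: 41339 = 31·1333 + 16
37: 41339 = 37·1117 + 10
41: 41339 = 41·1008 + 11
43: 41339 = 43·961 + 16
47: 41339 = 47·879 + 26
53: 41339 = 53·779 + 52
59: 41339 = 59·700 + 39
61: 41339 = 61·677 + 42
67: 41339 = 67·617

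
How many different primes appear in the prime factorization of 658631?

658631 = 17^2 · 2279
2279 = 43 · 53
658631 = 17^2 · 43 · 53, which has 3 distinct prime factors.

3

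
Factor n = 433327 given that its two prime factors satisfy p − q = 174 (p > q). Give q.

577

Since p = q + 174, we have 433327 = q(q + 174), so q² + 174q − 433327 = 0.
Discriminant: 174² + 4·433327 = 30276 + 1733308 = 1763584; √1763584 = 1328.
q = (−174 + 1328)/2 = 577, and p = q + 174 = 751.
Check: 577 · 751 = 433327.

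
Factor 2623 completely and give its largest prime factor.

2623 = 43 · 61
61 is prime.
So 2623 = 43 · 61; the largest prime factor is 61.

61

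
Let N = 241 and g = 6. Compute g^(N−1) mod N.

6^1 ≡ 6 (mod 241)
6^2 ≡ 6^2 = 36 ≡ 36 (mod 241)
6^4 ≡ 36^2 = 1296 ≡ 91 (mod 241)
6^8 ≡ 91^2 = 8281 ≡ 87 (mod 241)
6^16 ≡ 87^2 = 7569 ≡ 98 (mod 241)
6^32 ≡ 98^2 = 9604 ≡ 205 (mod 241)
6^64 ≡ 205^2 = 42025 ≡ 91 (mod 241)
6^128 ≡ 91^2 = 8281 ≡ 87 (mod 241)
240 = 128 + 64 + 32 + 16 in binary powers of 2.
So 6^240 ≡ 87 · 91 · 205 · 98 ≡ 1 (mod 241).
Since the result is 1, base 6 gives no evidence that 241 is composite.

1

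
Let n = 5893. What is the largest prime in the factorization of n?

83

5893 = 71 · 83
83 is prime.
So 5893 = 71 · 83; the largest prime factor is 83.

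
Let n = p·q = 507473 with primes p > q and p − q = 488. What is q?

509

Since p = q + 488, we have 507473 = q(q + 488), so q² + 488q − 507473 = 0.
Discriminant: 488² + 4·507473 = 238144 + 2029892 = 2268036; √2268036 = 1506.
q = (−488 + 1506)/2 = 509, and p = q + 488 = 997.
Check: 509 · 997 = 507473.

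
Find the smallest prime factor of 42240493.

42240493 is odd.
Digit sum 28, not divisible by 3.
Ends in 3: not divisible by 5.
7: 42240493 = 7·6034356 + 1
11: 42240493 = 11·3840044 + 9
13: 42240493 = 13·3249268 + 9
17: 42240493 = 17·2484734 + 15
19: 42240493 = 19·2223183 + 16
23: 42240493 = 23·1836543 + 4
29: 42240493 = 29·1456568 + 21
31: 42240493 = 31·1362596 + 17
37: 42240493 = 37·1141634 + 35
41: 42240493 = 41·1030255 + 38
43: 42240493 = 43·982337 + 2
47: 42240493 = 47·898733 + 42
53: 42240493 = 53·796990 + 23
59: 42240493 = 59·715940 + 33
61: 42240493 = 61·692467 + 6
67: 42240493 = 67·630455 + 8
71: 42240493 = 71·594936 + 37
73: 42240493 = 73·578636 + 65
79: 42240493 = 79·534689 + 62
83: 42240493 = 83·508921 + 50
89: 42240493 = 89·474612 + 25
97: 42240493 = 97·435469

97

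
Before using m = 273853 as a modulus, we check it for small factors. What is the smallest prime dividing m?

273853 is odd.
Digit sum 28, not divisible by 3.
Ends in 3: not divisible by 5.
7: 273853 = 7·39121 + 6
11: 273853 = 11·24895 + 8
13: 273853 = 13·21065 + 8
17: 273853 = 17·16109

17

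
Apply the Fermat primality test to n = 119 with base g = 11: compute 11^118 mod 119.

11^1 ≡ 11 (mod 119)
11^2 ≡ 11^2 = 121 ≡ 2 (mod 119)
11^4 ≡ 2^2 = 4 ≡ 4 (mod 119)
11^8 ≡ 4^2 = 16 ≡ 16 (mod 119)
11^16 ≡ 16^2 = 256 ≡ 18 (mod 119)
11^32 ≡ 18^2 = 324 ≡ 86 (mod 119)
11^64 ≡ 86^2 = 7396 ≡ 18 (mod 119)
118 = 64 + 32 + 16 + 4 + 2 in binary powers of 2.
So 11^118 ≡ 18 · 86 · 18 · 4 · 2 ≡ 25 (mod 119).
Since 25 ≠ 1, base 11 is a Fermat witness: 119 is composite.

25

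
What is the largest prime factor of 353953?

97

353953 = 41 · 8633
8633 = 89 · 97
97 is prime.
So 353953 = 41 · 89 · 97; the largest prime factor is 97.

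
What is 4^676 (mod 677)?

4^1 ≡ 4 (mod 677)
4^2 ≡ 4^2 = 16 ≡ 16 (mod 677)
4^4 ≡ 16^2 = 256 ≡ 256 (mod 677)
4^8 ≡ 256^2 = 65536 ≡ 544 (mod 677)
4^16 ≡ 544^2 = 295936 ≡ 87 (mod 677)
4^32 ≡ 87^2 = 7569 ≡ 122 (mod 677)
4^64 ≡ 122^2 = 14884 ≡ 667 (mod 677)
4^128 ≡ 667^2 = 444889 ≡ 100 (mod 677)
4^256 ≡ 100^2 = 10000 ≡ 522 (mod 677)
4^512 ≡ 522^2 = 272484 ≡ 330 (mod 677)
676 = 512 + 128 + 32 + 4 in binary powers of 2.
So 4^676 ≡ 330 · 100 · 122 · 256 ≡ 1 (mod 677).
Since the result is 1, base 4 gives no evidence that 677 is composite.

1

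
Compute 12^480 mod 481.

12^1 ≡ 12 (mod 481)
12^2 ≡ 12^2 = 144 ≡ 144 (mod 481)
12^4 ≡ 144^2 = 20736 ≡ 53 (mod 481)
12^8 ≡ 53^2 = 2809 ≡ 404 (mod 481)
12^16 ≡ 404^2 = 163216 ≡ 157 (mod 481)
12^32 ≡ 157^2 = 24649 ≡ 118 (mod 481)
12^64 ≡ 118^2 = 13924 ≡ 456 (mod 481)
12^128 ≡ 456^2 = 207936 ≡ 144 (mod 481)
12^256 ≡ 144^2 = 20736 ≡ 53 (mod 481)
480 = 256 + 128 + 64 + 32 in binary powers of 2.
So 12^480 ≡ 53 · 144 · 456 · 118 ≡ 248 (mod 481).
Since 248 ≠ 1, base 12 is a Fermat witness: 481 is composite.

248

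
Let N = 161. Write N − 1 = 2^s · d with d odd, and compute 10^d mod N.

161 − 1 = 160 = 2^5 · 5, so d = 5.
10^1 ≡ 10 (mod 161)
10^2 ≡ 10^2 = 100 ≡ 100 (mod 161)
10^4 ≡ 100^2 = 10000 ≡ 18 (mod 161)
5 = 4 + 1 in binary powers of 2.
So 10^5 ≡ 18 · 10 ≡ 19 (mod 161).
Squaring chain: 19 → 39 → 72 → 32 → 58; never reaches −1, so base 10 is a Miller–Rabin witness that 161 is composite.

19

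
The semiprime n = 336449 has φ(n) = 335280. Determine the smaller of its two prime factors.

509

φ(n) = (p−1)(q−1) = n − (p+q) + 1, so p + q = 336449 − 335280 + 1 = 1170.
p and q are the roots of t² − 1170t + 336449 = 0.
Discriminant: 1170² − 4·336449 = 1368900 − 1345796 = 23104; √23104 = 152.
q = (1170 − 152)/2 = 509, p = (1170 + 152)/2 = 661.
Check: 509 · 661 = 336449.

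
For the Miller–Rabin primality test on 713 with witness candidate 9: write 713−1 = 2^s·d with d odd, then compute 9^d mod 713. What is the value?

193

713 − 1 = 712 = 2^3 · 89, so d = 89.
9^1 ≡ 9 (mod 713)
9^2 ≡ 9^2 = 81 ≡ 81 (mod 713)
9^4 ≡ 81^2 = 6561 ≡ 144 (mod 713)
9^8 ≡ 144^2 = 20736 ≡ 59 (mod 713)
9^16 ≡ 59^2 = 3481 ≡ 629 (mod 713)
9^32 ≡ 629^2 = 395641 ≡ 639 (mod 713)
9^64 ≡ 639^2 = 408321 ≡ 485 (mod 713)
89 = 64 + 16 + 8 + 1 in binary powers of 2.
So 9^89 ≡ 485 · 629 · 59 · 9 ≡ 193 (mod 713).
Squaring chain: 193 → 173 → 696; never reaches −1, so base 9 is a Miller–Rabin witness that 713 is composite.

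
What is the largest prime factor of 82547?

97

82547 = 23 · 3589
3589 = 37 · 97
97 is prime.
So 82547 = 23 · 37 · 97; the largest prime factor is 97.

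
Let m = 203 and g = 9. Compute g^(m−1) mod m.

9^1 ≡ 9 (mod 203)
9^2 ≡ 9^2 = 81 ≡ 81 (mod 203)
9^4 ≡ 81^2 = 6561 ≡ 65 (mod 203)
9^8 ≡ 65^2 = 4225 ≡ 165 (mod 203)
9^16 ≡ 165^2 = 27225 ≡ 23 (mod 203)
9^32 ≡ 23^2 = 529 ≡ 123 (mod 203)
9^64 ≡ 123^2 = 15129 ≡ 107 (mod 203)
9^128 ≡ 107^2 = 11449 ≡ 81 (mod 203)
202 = 128 + 64 + 8 + 2 in binary powers of 2.
So 9^202 ≡ 81 · 107 · 165 · 81 ≡ 16 (mod 203).
Since 16 ≠ 1, base 9 is a Fermat witness: 203 is composite.

16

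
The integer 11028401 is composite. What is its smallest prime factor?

11028401 is odd.
Digit sum 17, not divisible by 3.
Ends in 1: not divisible by 5.
7: 11028401 = 7·1575485 + 6
11: 11028401 = 11·1002581 + 10
13: 11028401 = 13·848338 + 7
17: 11028401 = 17·648729 + 8
19: 11028401 = 19·580442 + 3
23: 11028401 = 23·479495 + 16
29: 11028401 = 29·380289 + 20
31: 11028401 = 31·355754 + 27
37: 11028401 = 37·298064 + 33
41: 11028401 = 41·268985 + 16
43: 11028401 = 43·256474 + 19
47: 11028401 = 47·234646 + 39
53: 11028401 = 53·208083 + 2
59: 11028401 = 59·186922 + 3
61: 11028401 = 61·180793 + 28
67: 11028401 = 67·164603

67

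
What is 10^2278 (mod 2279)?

10^1 ≡ 10 (mod 2279)
10^2 ≡ 10^2 = 100 ≡ 100 (mod 2279)
10^4 ≡ 100^2 = 10000 ≡ 884 (mod 2279)
10^8 ≡ 884^2 = 781456 ≡ 2038 (mod 2279)
10^16 ≡ 2038^2 = 4153444 ≡ 1106 (mod 2279)
10^32 ≡ 1106^2 = 1223236 ≡ 1692 (mod 2279)
10^64 ≡ 1692^2 = 2862864 ≡ 440 (mod 2279)
10^128 ≡ 440^2 = 193600 ≡ 2164 (mod 2279)
10^256 ≡ 2164^2 = 4682896 ≡ 1830 (mod 2279)
10^512 ≡ 1830^2 = 3348900 ≡ 1049 (mod 2279)
10^1024 ≡ 1049^2 = 1100401 ≡ 1923 (mod 2279)
10^2048 ≡ 1923^2 = 3697929 ≡ 1391 (mod 2279)
2278 = 2048 + 128 + 64 + 32 + 4 + 2 in binary powers of 2.
So 10^2278 ≡ 1391 · 2164 · 440 · 1692 · 884 · 100 ≡ 152 (mod 2279).
Since 152 ≠ 1, base 10 is a Fermat witness: 2279 is composite.

152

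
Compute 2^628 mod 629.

2^1 ≡ 2 (mod 629)
2^2 ≡ 2^2 = 4 ≡ 4 (mod 629)
2^4 ≡ 4^2 = 16 ≡ 16 (mod 629)
2^8 ≡ 16^2 = 256 ≡ 256 (mod 629)
2^16 ≡ 256^2 = 65536 ≡ 120 (mod 629)
2^32 ≡ 120^2 = 14400 ≡ 562 (mod 629)
2^64 ≡ 562^2 = 315844 ≡ 86 (mod 629)
2^128 ≡ 86^2 = 7396 ≡ 477 (mod 629)
2^256 ≡ 477^2 = 227529 ≡ 460 (mod 629)
2^512 ≡ 460^2 = 211600 ≡ 256 (mod 629)
628 = 512 + 64 + 32 + 16 + 4 in binary powers of 2.
So 2^628 ≡ 256 · 86 · 562 · 120 · 16 ≡ 305 (mod 629).
Since 305 ≠ 1, base 2 is a Fermat witness: 629 is composite.

305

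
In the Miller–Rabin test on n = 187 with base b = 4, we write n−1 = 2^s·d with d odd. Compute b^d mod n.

187 − 1 = 186 = 2^1 · 93, so d = 93.
4^1 ≡ 4 (mod 187)
4^2 ≡ 4^2 = 16 ≡ 16 (mod 187)
4^4 ≡ 16^2 = 256 ≡ 69 (mod 187)
4^8 ≡ 69^2 = 4761 ≡ 86 (mod 187)
4^16 ≡ 86^2 = 7396 ≡ 103 (mod 187)
4^32 ≡ 103^2 = 10609 ≡ 137 (mod 187)
4^64 ≡ 137^2 = 18769 ≡ 69 (mod 187)
93 = 64 + 16 + 8 + 4 + 1 in binary powers of 2.
So 4^93 ≡ 69 · 103 · 86 · 69 · 4 ≡ 174 (mod 187).
Squaring chain: 174; never reaches −1, so base 4 is a Miller–Rabin witness that 187 is composite.

174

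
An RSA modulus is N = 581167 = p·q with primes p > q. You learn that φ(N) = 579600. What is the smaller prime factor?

601

φ(n) = (p−1)(q−1) = n − (p+q) + 1, so p + q = 581167 − 579600 + 1 = 1568.
p and q are the roots of t² − 1568t + 581167 = 0.
Discriminant: 1568² − 4·581167 = 2458624 − 2324668 = 133956; √133956 = 366.
q = (1568 − 366)/2 = 601, p = (1568 + 366)/2 = 967.
Check: 601 · 967 = 581167.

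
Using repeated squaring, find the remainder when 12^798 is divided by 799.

12^1 ≡ 12 (mod 799)
12^2 ≡ 12^2 = 144 ≡ 144 (mod 799)
12^4 ≡ 144^2 = 20736 ≡ 761 (mod 799)
12^8 ≡ 761^2 = 579121 ≡ 645 (mod 799)
12^16 ≡ 645^2 = 416025 ≡ 545 (mod 799)
12^32 ≡ 545^2 = 297025 ≡ 596 (mod 799)
12^64 ≡ 596^2 = 355216 ≡ 460 (mod 799)
12^128 ≡ 460^2 = 211600 ≡ 664 (mod 799)
12^256 ≡ 664^2 = 440896 ≡ 647 (mod 799)
12^512 ≡ 647^2 = 418609 ≡ 732 (mod 799)
798 = 512 + 256 + 16 + 8 + 4 + 2 in binary powers of 2.
So 12^798 ≡ 732 · 647 · 545 · 645 · 761 · 144 ≡ 780 (mod 799).
Since 780 ≠ 1, base 12 is a Fermat witness: 799 is composite.

780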